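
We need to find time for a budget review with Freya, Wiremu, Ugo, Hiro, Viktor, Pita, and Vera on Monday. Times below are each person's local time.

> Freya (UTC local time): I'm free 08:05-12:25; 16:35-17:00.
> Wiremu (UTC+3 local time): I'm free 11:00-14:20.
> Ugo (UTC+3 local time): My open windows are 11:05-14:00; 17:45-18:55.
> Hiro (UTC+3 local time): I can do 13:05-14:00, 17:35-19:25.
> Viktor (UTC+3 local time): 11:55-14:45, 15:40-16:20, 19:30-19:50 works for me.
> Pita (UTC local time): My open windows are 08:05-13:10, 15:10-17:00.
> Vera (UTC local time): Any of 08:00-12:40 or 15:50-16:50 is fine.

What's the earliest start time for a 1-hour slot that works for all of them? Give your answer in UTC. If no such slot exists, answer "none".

Freya in UTC: 08:05-12:25, 16:35-17:00.
Wiremu in UTC: 08:00-11:20 (subtract 3h to convert from UTC+3).
Ugo in UTC: 08:05-11:00, 14:45-15:55 (subtract 3h to convert from UTC+3).
Hiro in UTC: 10:05-11:00, 14:35-16:25 (subtract 3h to convert from UTC+3).
Viktor in UTC: 08:55-11:45, 12:40-13:20, 16:30-16:50 (subtract 3h to convert from UTC+3).
Pita in UTC: 08:05-13:10, 15:10-17:00.
Vera in UTC: 08:00-12:40, 15:50-16:50.
Freya ∩ Wiremu: 08:05-11:20.
Freya ∩ Wiremu ∩ Ugo: 08:05-11:00.
Freya ∩ Wiremu ∩ Ugo ∩ Hiro: 10:05-11:00.
Freya ∩ Wiremu ∩ Ugo ∩ Hiro ∩ Viktor: 10:05-11:00.
Freya ∩ Wiremu ∩ Ugo ∩ Hiro ∩ Viktor ∩ Pita: 10:05-11:00.
Freya ∩ Wiremu ∩ Ugo ∩ Hiro ∩ Viktor ∩ Pita ∩ Vera: 10:05-11:00.
No common window is at least 60 minutes long.

none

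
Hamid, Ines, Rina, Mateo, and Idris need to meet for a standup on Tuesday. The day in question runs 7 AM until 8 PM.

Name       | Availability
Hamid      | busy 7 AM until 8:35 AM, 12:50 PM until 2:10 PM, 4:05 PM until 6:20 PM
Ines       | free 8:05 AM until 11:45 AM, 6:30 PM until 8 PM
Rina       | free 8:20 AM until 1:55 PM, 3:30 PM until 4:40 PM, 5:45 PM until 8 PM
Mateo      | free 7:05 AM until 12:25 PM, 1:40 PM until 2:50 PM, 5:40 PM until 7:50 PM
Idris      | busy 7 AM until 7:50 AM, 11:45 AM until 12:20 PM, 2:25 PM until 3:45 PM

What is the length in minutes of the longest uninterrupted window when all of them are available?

Hamid free: 08:35-12:50, 14:10-16:05, 18:20-20:00 (invert busy blocks within the working day).
Ines free: 08:05-11:45, 18:30-20:00.
Rina free: 08:20-13:55, 15:30-16:40, 17:45-20:00.
Mateo free: 07:05-12:25, 13:40-14:50, 17:40-19:50.
Idris free: 07:50-11:45, 12:20-14:25, 15:45-20:00 (invert busy blocks within the working day).
Hamid ∩ Ines: 08:35-11:45, 18:30-20:00.
Hamid ∩ Ines ∩ Rina: 08:35-11:45, 18:30-20:00.
Hamid ∩ Ines ∩ Rina ∩ Mateo: 08:35-11:45, 18:30-19:50.
Hamid ∩ Ines ∩ Rina ∩ Mateo ∩ Idris: 08:35-11:45, 18:30-19:50.
The longest is 08:35-11:45 at 190 minutes.

190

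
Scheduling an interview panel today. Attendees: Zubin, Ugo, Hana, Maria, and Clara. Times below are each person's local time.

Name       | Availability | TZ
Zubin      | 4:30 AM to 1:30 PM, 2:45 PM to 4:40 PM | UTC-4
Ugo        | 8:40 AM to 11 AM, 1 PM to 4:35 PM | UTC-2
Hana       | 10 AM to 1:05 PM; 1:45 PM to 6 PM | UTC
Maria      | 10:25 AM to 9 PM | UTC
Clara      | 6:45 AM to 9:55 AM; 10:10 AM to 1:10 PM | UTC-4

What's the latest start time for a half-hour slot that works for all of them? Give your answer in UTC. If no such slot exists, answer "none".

16:40

Zubin in UTC: 08:30-17:30, 18:45-20:40 (add 4h to convert from UTC-4).
Ugo in UTC: 10:40-13:00, 15:00-18:35 (add 2h to convert from UTC-2).
Hana in UTC: 10:00-13:05, 13:45-18:00.
Maria in UTC: 10:25-21:00.
Clara in UTC: 10:45-13:55, 14:10-17:10 (add 4h to convert from UTC-4).
Zubin ∩ Ugo: 10:40-13:00, 15:00-17:30.
Zubin ∩ Ugo ∩ Hana: 10:40-13:00, 15:00-17:30.
Zubin ∩ Ugo ∩ Hana ∩ Maria: 10:40-13:00, 15:00-17:30.
Zubin ∩ Ugo ∩ Hana ∩ Maria ∩ Clara: 10:45-13:00, 15:00-17:10.
The last common window of at least 30 minutes is 15:00-17:10; a 30-minute meeting can start as late as 16:40 and still end by 17:10.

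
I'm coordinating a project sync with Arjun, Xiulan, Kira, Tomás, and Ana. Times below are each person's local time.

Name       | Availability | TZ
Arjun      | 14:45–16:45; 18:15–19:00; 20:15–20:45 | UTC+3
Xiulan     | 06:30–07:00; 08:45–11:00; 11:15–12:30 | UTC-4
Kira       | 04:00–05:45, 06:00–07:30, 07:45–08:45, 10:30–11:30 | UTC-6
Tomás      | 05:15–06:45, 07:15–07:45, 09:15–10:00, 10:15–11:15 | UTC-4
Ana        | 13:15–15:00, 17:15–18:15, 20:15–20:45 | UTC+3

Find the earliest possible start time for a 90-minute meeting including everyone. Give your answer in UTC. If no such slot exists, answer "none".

none

Arjun in UTC: 11:45-13:45, 15:15-16:00, 17:15-17:45 (subtract 3h to convert from UTC+3).
Xiulan in UTC: 10:30-11:00, 12:45-15:00, 15:15-16:30 (add 4h to convert from UTC-4).
Kira in UTC: 10:00-11:45, 12:00-13:30, 13:45-14:45, 16:30-17:30 (add 6h to convert from UTC-6).
Tomás in UTC: 09:15-10:45, 11:15-11:45, 13:15-14:00, 14:15-15:15 (add 4h to convert from UTC-4).
Ana in UTC: 10:15-12:00, 14:15-15:15, 17:15-17:45 (subtract 3h to convert from UTC+3).
Arjun ∩ Xiulan: 12:45-13:45, 15:15-16:00.
Arjun ∩ Xiulan ∩ Kira: 12:45-13:30.
Arjun ∩ Xiulan ∩ Kira ∩ Tomás: 13:15-13:30.
Arjun ∩ Xiulan ∩ Kira ∩ Tomás ∩ Ana: ∅.
There is no time when everyone is free.
No common window is at least 90 minutes long.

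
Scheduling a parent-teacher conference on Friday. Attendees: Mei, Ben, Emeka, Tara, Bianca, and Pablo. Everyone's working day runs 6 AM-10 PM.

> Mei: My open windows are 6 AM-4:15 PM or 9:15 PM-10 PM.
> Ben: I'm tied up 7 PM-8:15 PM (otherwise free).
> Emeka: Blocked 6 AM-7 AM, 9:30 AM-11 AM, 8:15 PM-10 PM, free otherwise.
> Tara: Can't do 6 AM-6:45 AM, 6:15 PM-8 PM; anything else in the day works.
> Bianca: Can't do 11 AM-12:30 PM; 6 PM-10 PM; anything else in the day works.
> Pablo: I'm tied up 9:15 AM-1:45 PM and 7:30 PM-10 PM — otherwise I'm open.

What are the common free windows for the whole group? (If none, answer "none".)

Mei free: 06:00-16:15, 21:15-22:00.
Ben free: 06:00-19:00, 20:15-22:00 (invert busy blocks within the working day).
Emeka free: 07:00-09:30, 11:00-20:15 (invert busy blocks within the working day).
Tara free: 06:45-18:15, 20:00-22:00 (invert busy blocks within the working day).
Bianca free: 06:00-11:00, 12:30-18:00 (invert busy blocks within the working day).
Pablo free: 06:00-09:15, 13:45-19:30 (invert busy blocks within the working day).
Mei ∩ Ben: 06:00-16:15, 21:15-22:00.
Mei ∩ Ben ∩ Emeka: 07:00-09:30, 11:00-16:15.
Mei ∩ Ben ∩ Emeka ∩ Tara: 07:00-09:30, 11:00-16:15.
Mei ∩ Ben ∩ Emeka ∩ Tara ∩ Bianca: 07:00-09:30, 12:30-16:15.
Mei ∩ Ben ∩ Emeka ∩ Tara ∩ Bianca ∩ Pablo: 07:00-09:15, 13:45-16:15.

07:00-09:15, 13:45-16:15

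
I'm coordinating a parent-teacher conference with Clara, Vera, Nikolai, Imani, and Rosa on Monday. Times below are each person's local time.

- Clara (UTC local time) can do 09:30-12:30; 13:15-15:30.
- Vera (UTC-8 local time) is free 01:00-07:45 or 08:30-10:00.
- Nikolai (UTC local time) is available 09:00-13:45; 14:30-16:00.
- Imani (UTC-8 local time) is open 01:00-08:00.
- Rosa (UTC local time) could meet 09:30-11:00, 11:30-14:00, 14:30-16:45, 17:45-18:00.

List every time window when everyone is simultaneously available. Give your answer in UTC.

Clara in UTC: 09:30-12:30, 13:15-15:30.
Vera in UTC: 09:00-15:45, 16:30-18:00 (add 8h to convert from UTC-8).
Nikolai in UTC: 09:00-13:45, 14:30-16:00.
Imani in UTC: 09:00-16:00 (add 8h to convert from UTC-8).
Rosa in UTC: 09:30-11:00, 11:30-14:00, 14:30-16:45, 17:45-18:00.
Clara ∩ Vera: 09:30-12:30, 13:15-15:30.
Clara ∩ Vera ∩ Nikolai: 09:30-12:30, 13:15-13:45, 14:30-15:30.
Clara ∩ Vera ∩ Nikolai ∩ Imani: 09:30-12:30, 13:15-13:45, 14:30-15:30.
Clara ∩ Vera ∩ Nikolai ∩ Imani ∩ Rosa: 09:30-11:00, 11:30-12:30, 13:15-13:45, 14:30-15:30.

09:30-11:00, 11:30-12:30, 13:15-13:45, 14:30-15:30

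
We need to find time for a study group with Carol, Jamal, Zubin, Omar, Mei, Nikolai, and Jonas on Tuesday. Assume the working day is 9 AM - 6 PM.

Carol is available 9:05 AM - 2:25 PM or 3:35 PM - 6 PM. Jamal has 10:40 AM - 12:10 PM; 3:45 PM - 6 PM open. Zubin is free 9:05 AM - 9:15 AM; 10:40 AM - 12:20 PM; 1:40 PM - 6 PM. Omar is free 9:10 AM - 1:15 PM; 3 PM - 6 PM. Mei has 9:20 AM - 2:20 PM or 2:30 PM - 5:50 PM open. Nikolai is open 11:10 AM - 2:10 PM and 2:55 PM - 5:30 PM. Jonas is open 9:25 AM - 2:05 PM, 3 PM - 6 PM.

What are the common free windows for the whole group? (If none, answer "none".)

11:10-12:10, 15:45-17:30

Carol ∩ Jamal: 10:40-12:10, 15:45-18:00.
Carol ∩ Jamal ∩ Zubin: 10:40-12:10, 15:45-18:00.
Carol ∩ Jamal ∩ Zubin ∩ Omar: 10:40-12:10, 15:45-18:00.
Carol ∩ Jamal ∩ Zubin ∩ Omar ∩ Mei: 10:40-12:10, 15:45-17:50.
Carol ∩ Jamal ∩ Zubin ∩ Omar ∩ Mei ∩ Nikolai: 11:10-12:10, 15:45-17:30.
Carol ∩ Jamal ∩ Zubin ∩ Omar ∩ Mei ∩ Nikolai ∩ Jonas: 11:10-12:10, 15:45-17:30.
So the common availability across everyone is 11:10-12:10, 15:45-17:30.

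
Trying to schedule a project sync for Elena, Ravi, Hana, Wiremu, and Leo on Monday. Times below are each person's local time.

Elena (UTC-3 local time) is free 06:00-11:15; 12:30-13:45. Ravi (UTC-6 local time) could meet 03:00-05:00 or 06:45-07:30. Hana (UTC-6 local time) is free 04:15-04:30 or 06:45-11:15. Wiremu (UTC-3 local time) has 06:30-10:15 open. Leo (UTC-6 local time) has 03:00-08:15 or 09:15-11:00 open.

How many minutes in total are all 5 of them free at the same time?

45

Elena in UTC: 09:00-14:15, 15:30-16:45 (add 3h to convert from UTC-3).
Ravi in UTC: 09:00-11:00, 12:45-13:30 (add 6h to convert from UTC-6).
Hana in UTC: 10:15-10:30, 12:45-17:15 (add 6h to convert from UTC-6).
Wiremu in UTC: 09:30-13:15 (add 3h to convert from UTC-3).
Leo in UTC: 09:00-14:15, 15:15-17:00 (add 6h to convert from UTC-6).
Elena ∩ Ravi: 09:00-11:00, 12:45-13:30.
Elena ∩ Ravi ∩ Hana: 10:15-10:30, 12:45-13:30.
Elena ∩ Ravi ∩ Hana ∩ Wiremu: 10:15-10:30, 12:45-13:15.
Elena ∩ Ravi ∩ Hana ∩ Wiremu ∩ Leo: 10:15-10:30, 12:45-13:15.
Summing the common windows: 15 + 30 = 45 minutes.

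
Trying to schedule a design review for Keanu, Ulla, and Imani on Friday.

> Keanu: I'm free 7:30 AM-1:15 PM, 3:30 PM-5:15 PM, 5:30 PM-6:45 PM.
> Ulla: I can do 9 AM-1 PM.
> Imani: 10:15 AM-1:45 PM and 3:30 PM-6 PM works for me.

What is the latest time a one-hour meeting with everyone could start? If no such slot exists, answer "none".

Keanu ∩ Ulla: 09:00-13:00.
Keanu ∩ Ulla ∩ Imani: 10:15-13:00.
The last common window of at least 60 minutes is 10:15-13:00; a 60-minute meeting can start as late as 12:00 and still end by 13:00.

12:00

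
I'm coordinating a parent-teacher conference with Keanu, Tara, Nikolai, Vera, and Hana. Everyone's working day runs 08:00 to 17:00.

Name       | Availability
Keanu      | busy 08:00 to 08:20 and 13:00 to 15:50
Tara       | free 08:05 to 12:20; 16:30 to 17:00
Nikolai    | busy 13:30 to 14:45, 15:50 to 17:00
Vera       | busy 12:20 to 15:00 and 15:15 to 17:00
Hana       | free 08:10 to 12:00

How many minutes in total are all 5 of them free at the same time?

220

Keanu free: 08:20-13:00, 15:50-17:00 (invert busy blocks within the working day).
Tara free: 08:05-12:20, 16:30-17:00.
Nikolai free: 08:00-13:30, 14:45-15:50 (invert busy blocks within the working day).
Vera free: 08:00-12:20, 15:00-15:15 (invert busy blocks within the working day).
Hana free: 08:10-12:00.
Keanu ∩ Tara: 08:20-12:20, 16:30-17:00.
Keanu ∩ Tara ∩ Nikolai: 08:20-12:20.
Keanu ∩ Tara ∩ Nikolai ∩ Vera: 08:20-12:20.
Keanu ∩ Tara ∩ Nikolai ∩ Vera ∩ Hana: 08:20-12:00.
So the common availability across everyone is 08:20-12:00.
That's a single block of 220 minutes.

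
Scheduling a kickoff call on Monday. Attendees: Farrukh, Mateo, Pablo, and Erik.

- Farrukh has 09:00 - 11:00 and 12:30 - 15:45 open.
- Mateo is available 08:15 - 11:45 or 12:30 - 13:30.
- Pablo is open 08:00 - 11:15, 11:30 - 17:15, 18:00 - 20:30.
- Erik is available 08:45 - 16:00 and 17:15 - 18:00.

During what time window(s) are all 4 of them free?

Farrukh ∩ Mateo: 09:00-11:00, 12:30-13:30.
Farrukh ∩ Mateo ∩ Pablo: 09:00-11:00, 12:30-13:30.
Farrukh ∩ Mateo ∩ Pablo ∩ Erik: 09:00-11:00, 12:30-13:30.
Those are the intersection windows.

09:00-11:00, 12:30-13:30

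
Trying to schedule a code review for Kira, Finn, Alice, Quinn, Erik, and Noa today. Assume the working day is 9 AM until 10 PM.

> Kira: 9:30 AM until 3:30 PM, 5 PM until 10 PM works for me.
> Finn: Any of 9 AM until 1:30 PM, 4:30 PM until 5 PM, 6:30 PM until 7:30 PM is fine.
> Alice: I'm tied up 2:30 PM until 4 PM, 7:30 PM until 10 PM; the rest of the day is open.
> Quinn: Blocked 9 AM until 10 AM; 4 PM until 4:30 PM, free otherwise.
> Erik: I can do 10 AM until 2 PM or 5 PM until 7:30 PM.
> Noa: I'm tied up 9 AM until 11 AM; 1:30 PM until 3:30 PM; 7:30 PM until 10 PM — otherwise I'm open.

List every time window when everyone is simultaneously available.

Kira free: 09:30-15:30, 17:00-22:00.
Finn free: 09:00-13:30, 16:30-17:00, 18:30-19:30.
Alice free: 09:00-14:30, 16:00-19:30 (invert busy blocks within the working day).
Quinn free: 10:00-16:00, 16:30-22:00 (invert busy blocks within the working day).
Erik free: 10:00-14:00, 17:00-19:30.
Noa free: 11:00-13:30, 15:30-19:30 (invert busy blocks within the working day).
Kira ∩ Finn: 09:30-13:30, 18:30-19:30.
Kira ∩ Finn ∩ Alice: 09:30-13:30, 18:30-19:30.
Kira ∩ Finn ∩ Alice ∩ Quinn: 10:00-13:30, 18:30-19:30.
Kira ∩ Finn ∩ Alice ∩ Quinn ∩ Erik: 10:00-13:30, 18:30-19:30.
Kira ∩ Finn ∩ Alice ∩ Quinn ∩ Erik ∩ Noa: 11:00-13:30, 18:30-19:30.

11:00-13:30, 18:30-19:30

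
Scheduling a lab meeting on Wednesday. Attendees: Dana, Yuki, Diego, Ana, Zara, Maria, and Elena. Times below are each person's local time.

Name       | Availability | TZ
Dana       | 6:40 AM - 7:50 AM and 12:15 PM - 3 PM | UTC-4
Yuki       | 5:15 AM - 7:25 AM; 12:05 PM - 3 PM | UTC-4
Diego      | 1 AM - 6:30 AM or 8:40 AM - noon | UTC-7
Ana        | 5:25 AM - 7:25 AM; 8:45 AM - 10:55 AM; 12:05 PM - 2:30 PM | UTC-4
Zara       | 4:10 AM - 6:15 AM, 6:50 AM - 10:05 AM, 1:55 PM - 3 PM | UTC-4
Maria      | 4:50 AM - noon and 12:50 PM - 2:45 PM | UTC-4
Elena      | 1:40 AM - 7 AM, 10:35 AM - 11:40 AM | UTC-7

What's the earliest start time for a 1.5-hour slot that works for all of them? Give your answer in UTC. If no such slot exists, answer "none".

Dana in UTC: 10:40-11:50, 16:15-19:00 (add 4h to convert from UTC-4).
Yuki in UTC: 09:15-11:25, 16:05-19:00 (add 4h to convert from UTC-4).
Diego in UTC: 08:00-13:30, 15:40-19:00 (add 7h to convert from UTC-7).
Ana in UTC: 09:25-11:25, 12:45-14:55, 16:05-18:30 (add 4h to convert from UTC-4).
Zara in UTC: 08:10-10:15, 10:50-14:05, 17:55-19:00 (add 4h to convert from UTC-4).
Maria in UTC: 08:50-16:00, 16:50-18:45 (add 4h to convert from UTC-4).
Elena in UTC: 08:40-14:00, 17:35-18:40 (add 7h to convert from UTC-7).
Dana ∩ Yuki: 10:40-11:25, 16:15-19:00.
Dana ∩ Yuki ∩ Diego: 10:40-11:25, 16:15-19:00.
Dana ∩ Yuki ∩ Diego ∩ Ana: 10:40-11:25, 16:15-18:30.
Dana ∩ Yuki ∩ Diego ∩ Ana ∩ Zara: 10:50-11:25, 17:55-18:30.
Dana ∩ Yuki ∩ Diego ∩ Ana ∩ Zara ∩ Maria: 10:50-11:25, 17:55-18:30.
Dana ∩ Yuki ∩ Diego ∩ Ana ∩ Zara ∩ Maria ∩ Elena: 10:50-11:25, 17:55-18:30.
Those are the intersection windows.
No common window is at least 90 minutes long.

none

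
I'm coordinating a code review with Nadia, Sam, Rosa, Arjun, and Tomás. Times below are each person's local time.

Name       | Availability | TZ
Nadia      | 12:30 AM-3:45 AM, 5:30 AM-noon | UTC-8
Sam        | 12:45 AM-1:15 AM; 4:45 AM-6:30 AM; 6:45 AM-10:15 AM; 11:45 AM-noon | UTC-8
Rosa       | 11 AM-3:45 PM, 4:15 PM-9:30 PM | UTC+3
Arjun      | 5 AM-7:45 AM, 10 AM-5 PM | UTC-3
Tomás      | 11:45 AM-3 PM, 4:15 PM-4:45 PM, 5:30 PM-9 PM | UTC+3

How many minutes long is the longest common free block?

195

Nadia in UTC: 08:30-11:45, 13:30-20:00 (add 8h to convert from UTC-8).
Sam in UTC: 08:45-09:15, 12:45-14:30, 14:45-18:15, 19:45-20:00 (add 8h to convert from UTC-8).
Rosa in UTC: 08:00-12:45, 13:15-18:30 (subtract 3h to convert from UTC+3).
Arjun in UTC: 08:00-10:45, 13:00-20:00 (add 3h to convert from UTC-3).
Tomás in UTC: 08:45-12:00, 13:15-13:45, 14:30-18:00 (subtract 3h to convert from UTC+3).
Nadia ∩ Sam: 08:45-09:15, 13:30-14:30, 14:45-18:15, 19:45-20:00.
Nadia ∩ Sam ∩ Rosa: 08:45-09:15, 13:30-14:30, 14:45-18:15.
Nadia ∩ Sam ∩ Rosa ∩ Arjun: 08:45-09:15, 13:30-14:30, 14:45-18:15.
Nadia ∩ Sam ∩ Rosa ∩ Arjun ∩ Tomás: 08:45-09:15, 13:30-13:45, 14:45-18:00.
The longest is 14:45-18:00 at 195 minutes.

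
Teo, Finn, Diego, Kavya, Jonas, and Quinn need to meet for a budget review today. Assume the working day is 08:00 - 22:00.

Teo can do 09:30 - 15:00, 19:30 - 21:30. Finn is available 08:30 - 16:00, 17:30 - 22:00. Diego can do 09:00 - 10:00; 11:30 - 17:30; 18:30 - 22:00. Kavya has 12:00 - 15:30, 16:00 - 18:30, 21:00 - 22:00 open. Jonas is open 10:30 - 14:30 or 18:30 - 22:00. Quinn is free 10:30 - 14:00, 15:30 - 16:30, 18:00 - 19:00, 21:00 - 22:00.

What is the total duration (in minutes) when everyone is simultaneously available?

Teo ∩ Finn: 09:30-15:00, 19:30-21:30.
Teo ∩ Finn ∩ Diego: 09:30-10:00, 11:30-15:00, 19:30-21:30.
Teo ∩ Finn ∩ Diego ∩ Kavya: 12:00-15:00, 21:00-21:30.
Teo ∩ Finn ∩ Diego ∩ Kavya ∩ Jonas: 12:00-14:30, 21:00-21:30.
Teo ∩ Finn ∩ Diego ∩ Kavya ∩ Jonas ∩ Quinn: 12:00-14:00, 21:00-21:30.
Summing the common windows: 120 + 30 = 150 minutes.

150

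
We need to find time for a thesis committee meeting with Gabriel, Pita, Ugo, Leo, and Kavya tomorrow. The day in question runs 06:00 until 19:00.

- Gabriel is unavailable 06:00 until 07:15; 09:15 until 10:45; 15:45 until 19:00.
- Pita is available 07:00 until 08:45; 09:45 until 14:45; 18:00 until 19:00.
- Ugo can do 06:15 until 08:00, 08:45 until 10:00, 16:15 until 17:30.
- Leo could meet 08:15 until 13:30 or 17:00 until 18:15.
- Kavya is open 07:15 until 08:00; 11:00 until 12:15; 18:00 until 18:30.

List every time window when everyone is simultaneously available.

Gabriel free: 07:15-09:15, 10:45-15:45 (invert busy blocks within the working day).
Pita free: 07:00-08:45, 09:45-14:45, 18:00-19:00.
Ugo free: 06:15-08:00, 08:45-10:00, 16:15-17:30.
Leo free: 08:15-13:30, 17:00-18:15.
Kavya free: 07:15-08:00, 11:00-12:15, 18:00-18:30.
Gabriel ∩ Pita: 07:15-08:45, 10:45-14:45.
Gabriel ∩ Pita ∩ Ugo: 07:15-08:00.
Gabriel ∩ Pita ∩ Ugo ∩ Leo: ∅.
Gabriel ∩ Pita ∩ Ugo ∩ Leo ∩ Kavya: ∅.
There is no time when everyone is free.

none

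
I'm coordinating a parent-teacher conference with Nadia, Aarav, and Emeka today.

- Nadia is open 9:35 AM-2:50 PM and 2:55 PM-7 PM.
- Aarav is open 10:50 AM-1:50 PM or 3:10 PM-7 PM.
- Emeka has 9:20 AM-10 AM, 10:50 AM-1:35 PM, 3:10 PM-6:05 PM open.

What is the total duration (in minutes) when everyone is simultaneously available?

Nadia ∩ Aarav: 10:50-13:50, 15:10-19:00.
Nadia ∩ Aarav ∩ Emeka: 10:50-13:35, 15:10-18:05.
So the common availability across everyone is 10:50-13:35, 15:10-18:05.
Summing the common windows: 165 + 175 = 340 minutes.

340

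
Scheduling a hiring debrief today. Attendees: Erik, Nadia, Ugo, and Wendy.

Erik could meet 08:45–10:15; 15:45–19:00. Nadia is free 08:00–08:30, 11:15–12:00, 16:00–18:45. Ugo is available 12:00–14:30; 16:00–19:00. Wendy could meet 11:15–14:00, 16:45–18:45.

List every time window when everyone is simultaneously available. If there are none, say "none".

16:45-18:45

Erik ∩ Nadia: 16:00-18:45.
Erik ∩ Nadia ∩ Ugo: 16:00-18:45.
Erik ∩ Nadia ∩ Ugo ∩ Wendy: 16:45-18:45.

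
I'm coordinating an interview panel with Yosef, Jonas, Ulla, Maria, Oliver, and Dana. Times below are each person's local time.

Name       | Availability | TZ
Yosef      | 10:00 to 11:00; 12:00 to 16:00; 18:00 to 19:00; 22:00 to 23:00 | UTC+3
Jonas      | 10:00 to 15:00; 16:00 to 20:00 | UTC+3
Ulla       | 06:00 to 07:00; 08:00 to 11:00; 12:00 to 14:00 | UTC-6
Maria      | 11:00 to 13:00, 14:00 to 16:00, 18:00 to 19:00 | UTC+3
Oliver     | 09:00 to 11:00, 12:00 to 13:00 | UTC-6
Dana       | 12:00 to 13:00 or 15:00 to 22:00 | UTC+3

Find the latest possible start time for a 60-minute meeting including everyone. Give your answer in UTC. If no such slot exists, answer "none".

15:00

Yosef in UTC: 07:00-08:00, 09:00-13:00, 15:00-16:00, 19:00-20:00 (subtract 3h to convert from UTC+3).
Jonas in UTC: 07:00-12:00, 13:00-17:00 (subtract 3h to convert from UTC+3).
Ulla in UTC: 12:00-13:00, 14:00-17:00, 18:00-20:00 (add 6h to convert from UTC-6).
Maria in UTC: 08:00-10:00, 11:00-13:00, 15:00-16:00 (subtract 3h to convert from UTC+3).
Oliver in UTC: 15:00-17:00, 18:00-19:00 (add 6h to convert from UTC-6).
Dana in UTC: 09:00-10:00, 12:00-19:00 (subtract 3h to convert from UTC+3).
Yosef ∩ Jonas: 07:00-08:00, 09:00-12:00, 15:00-16:00.
Yosef ∩ Jonas ∩ Ulla: 15:00-16:00.
Yosef ∩ Jonas ∩ Ulla ∩ Maria: 15:00-16:00.
Yosef ∩ Jonas ∩ Ulla ∩ Maria ∩ Oliver: 15:00-16:00.
Yosef ∩ Jonas ∩ Ulla ∩ Maria ∩ Oliver ∩ Dana: 15:00-16:00.
Those are the intersection windows.
The last common window of at least 60 minutes is 15:00-16:00; a 60-minute meeting can start as late as 15:00 and still end by 16:00.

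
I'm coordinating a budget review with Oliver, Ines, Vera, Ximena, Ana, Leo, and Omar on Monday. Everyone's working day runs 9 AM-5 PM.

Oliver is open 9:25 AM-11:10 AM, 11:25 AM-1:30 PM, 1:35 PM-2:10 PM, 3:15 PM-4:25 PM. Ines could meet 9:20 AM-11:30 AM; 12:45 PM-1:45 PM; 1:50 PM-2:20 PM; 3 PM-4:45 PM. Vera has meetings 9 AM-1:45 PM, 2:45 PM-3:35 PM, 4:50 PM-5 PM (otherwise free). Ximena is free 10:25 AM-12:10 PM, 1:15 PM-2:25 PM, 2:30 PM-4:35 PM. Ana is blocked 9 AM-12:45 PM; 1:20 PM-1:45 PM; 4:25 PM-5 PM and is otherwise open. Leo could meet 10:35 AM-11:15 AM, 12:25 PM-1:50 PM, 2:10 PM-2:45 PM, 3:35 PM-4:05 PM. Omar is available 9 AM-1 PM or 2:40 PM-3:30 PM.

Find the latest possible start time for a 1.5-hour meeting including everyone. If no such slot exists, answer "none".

none

Oliver free: 09:25-11:10, 11:25-13:30, 13:35-14:10, 15:15-16:25.
Ines free: 09:20-11:30, 12:45-13:45, 13:50-14:20, 15:00-16:45.
Vera free: 13:45-14:45, 15:35-16:50 (invert busy blocks within the working day).
Ximena free: 10:25-12:10, 13:15-14:25, 14:30-16:35.
Ana free: 12:45-13:20, 13:45-16:25 (invert busy blocks within the working day).
Leo free: 10:35-11:15, 12:25-13:50, 14:10-14:45, 15:35-16:05.
Omar free: 09:00-13:00, 14:40-15:30.
Oliver ∩ Ines: 09:25-11:10, 11:25-11:30, 12:45-13:30, 13:35-13:45, 13:50-14:10, 15:15-16:25.
Oliver ∩ Ines ∩ Vera: 13:50-14:10, 15:35-16:25.
Oliver ∩ Ines ∩ Vera ∩ Ximena: 13:50-14:10, 15:35-16:25.
Oliver ∩ Ines ∩ Vera ∩ Ximena ∩ Ana: 13:50-14:10, 15:35-16:25.
Oliver ∩ Ines ∩ Vera ∩ Ximena ∩ Ana ∩ Leo: 15:35-16:05.
Oliver ∩ Ines ∩ Vera ∩ Ximena ∩ Ana ∩ Leo ∩ Omar: ∅.
There is no time when everyone is free.
No common window is at least 90 minutes long.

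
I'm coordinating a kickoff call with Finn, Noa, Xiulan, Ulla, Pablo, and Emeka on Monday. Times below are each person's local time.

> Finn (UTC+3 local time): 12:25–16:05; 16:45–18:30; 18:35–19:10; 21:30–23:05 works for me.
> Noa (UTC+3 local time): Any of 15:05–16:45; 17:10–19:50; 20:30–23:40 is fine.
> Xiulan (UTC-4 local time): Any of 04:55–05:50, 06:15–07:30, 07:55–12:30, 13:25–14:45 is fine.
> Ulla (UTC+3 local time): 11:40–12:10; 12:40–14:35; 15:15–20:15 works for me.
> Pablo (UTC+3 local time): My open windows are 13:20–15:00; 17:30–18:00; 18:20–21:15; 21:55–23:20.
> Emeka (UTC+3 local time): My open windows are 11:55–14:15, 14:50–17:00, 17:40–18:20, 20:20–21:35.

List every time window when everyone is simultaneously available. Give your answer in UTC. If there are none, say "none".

Finn in UTC: 09:25-13:05, 13:45-15:30, 15:35-16:10, 18:30-20:05 (subtract 3h to convert from UTC+3).
Noa in UTC: 12:05-13:45, 14:10-16:50, 17:30-20:40 (subtract 3h to convert from UTC+3).
Xiulan in UTC: 08:55-09:50, 10:15-11:30, 11:55-16:30, 17:25-18:45 (add 4h to convert from UTC-4).
Ulla in UTC: 08:40-09:10, 09:40-11:35, 12:15-17:15 (subtract 3h to convert from UTC+3).
Pablo in UTC: 10:20-12:00, 14:30-15:00, 15:20-18:15, 18:55-20:20 (subtract 3h to convert from UTC+3).
Emeka in UTC: 08:55-11:15, 11:50-14:00, 14:40-15:20, 17:20-18:35 (subtract 3h to convert from UTC+3).
Finn ∩ Noa: 12:05-13:05, 14:10-15:30, 15:35-16:10, 18:30-20:05.
Finn ∩ Noa ∩ Xiulan: 12:05-13:05, 14:10-15:30, 15:35-16:10, 18:30-18:45.
Finn ∩ Noa ∩ Xiulan ∩ Ulla: 12:15-13:05, 14:10-15:30, 15:35-16:10.
Finn ∩ Noa ∩ Xiulan ∩ Ulla ∩ Pablo: 14:30-15:00, 15:20-15:30, 15:35-16:10.
Finn ∩ Noa ∩ Xiulan ∩ Ulla ∩ Pablo ∩ Emeka: 14:40-15:00.
So the common availability across everyone is 14:40-15:00.

14:40-15:00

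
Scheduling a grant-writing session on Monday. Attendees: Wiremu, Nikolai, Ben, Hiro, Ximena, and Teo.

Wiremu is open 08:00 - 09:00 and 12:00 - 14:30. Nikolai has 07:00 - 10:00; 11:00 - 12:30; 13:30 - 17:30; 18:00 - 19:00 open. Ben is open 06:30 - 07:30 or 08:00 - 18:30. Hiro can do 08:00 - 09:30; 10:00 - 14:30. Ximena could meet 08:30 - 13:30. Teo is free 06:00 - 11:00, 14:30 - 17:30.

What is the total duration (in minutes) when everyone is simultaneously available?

Wiremu ∩ Nikolai: 08:00-09:00, 12:00-12:30, 13:30-14:30.
Wiremu ∩ Nikolai ∩ Ben: 08:00-09:00, 12:00-12:30, 13:30-14:30.
Wiremu ∩ Nikolai ∩ Ben ∩ Hiro: 08:00-09:00, 12:00-12:30, 13:30-14:30.
Wiremu ∩ Nikolai ∩ Ben ∩ Hiro ∩ Ximena: 08:30-09:00, 12:00-12:30.
Wiremu ∩ Nikolai ∩ Ben ∩ Hiro ∩ Ximena ∩ Teo: 08:30-09:00.
That's a single block of 30 minutes.

30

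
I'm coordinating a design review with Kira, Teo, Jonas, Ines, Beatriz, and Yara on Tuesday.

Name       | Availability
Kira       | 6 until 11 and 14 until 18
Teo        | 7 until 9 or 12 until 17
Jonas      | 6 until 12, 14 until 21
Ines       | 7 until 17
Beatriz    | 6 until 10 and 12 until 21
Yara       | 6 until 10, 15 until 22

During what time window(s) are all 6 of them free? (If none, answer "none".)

07:00-09:00, 15:00-17:00

Kira ∩ Teo: 07:00-09:00, 14:00-17:00.
Kira ∩ Teo ∩ Jonas: 07:00-09:00, 14:00-17:00.
Kira ∩ Teo ∩ Jonas ∩ Ines: 07:00-09:00, 14:00-17:00.
Kira ∩ Teo ∩ Jonas ∩ Ines ∩ Beatriz: 07:00-09:00, 14:00-17:00.
Kira ∩ Teo ∩ Jonas ∩ Ines ∩ Beatriz ∩ Yara: 07:00-09:00, 15:00-17:00.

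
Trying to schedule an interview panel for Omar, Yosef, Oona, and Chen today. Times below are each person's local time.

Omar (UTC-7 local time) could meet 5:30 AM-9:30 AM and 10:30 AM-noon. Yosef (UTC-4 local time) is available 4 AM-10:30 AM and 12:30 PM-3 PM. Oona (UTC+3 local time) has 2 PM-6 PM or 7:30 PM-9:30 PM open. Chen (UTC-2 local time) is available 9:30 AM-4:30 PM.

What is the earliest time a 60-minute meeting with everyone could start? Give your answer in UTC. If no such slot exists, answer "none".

Omar in UTC: 12:30-16:30, 17:30-19:00 (add 7h to convert from UTC-7).
Yosef in UTC: 08:00-14:30, 16:30-19:00 (add 4h to convert from UTC-4).
Oona in UTC: 11:00-15:00, 16:30-18:30 (subtract 3h to convert from UTC+3).
Chen in UTC: 11:30-18:30 (add 2h to convert from UTC-2).
Omar ∩ Yosef: 12:30-14:30, 17:30-19:00.
Omar ∩ Yosef ∩ Oona: 12:30-14:30, 17:30-18:30.
Omar ∩ Yosef ∩ Oona ∩ Chen: 12:30-14:30, 17:30-18:30.
The first common window of at least 60 minutes is 12:30-14:30, so the earliest start is 12:30.

12:30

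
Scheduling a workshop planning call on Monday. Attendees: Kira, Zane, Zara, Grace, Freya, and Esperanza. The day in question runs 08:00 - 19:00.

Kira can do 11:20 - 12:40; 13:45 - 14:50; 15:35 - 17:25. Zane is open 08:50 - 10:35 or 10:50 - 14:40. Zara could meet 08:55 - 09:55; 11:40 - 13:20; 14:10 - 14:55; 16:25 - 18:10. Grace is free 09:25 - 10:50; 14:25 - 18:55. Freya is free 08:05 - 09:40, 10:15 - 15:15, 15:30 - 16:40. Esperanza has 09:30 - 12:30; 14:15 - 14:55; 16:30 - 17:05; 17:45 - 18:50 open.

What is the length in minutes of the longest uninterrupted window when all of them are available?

15

Kira ∩ Zane: 11:20-12:40, 13:45-14:40.
Kira ∩ Zane ∩ Zara: 11:40-12:40, 14:10-14:40.
Kira ∩ Zane ∩ Zara ∩ Grace: 14:25-14:40.
Kira ∩ Zane ∩ Zara ∩ Grace ∩ Freya: 14:25-14:40.
Kira ∩ Zane ∩ Zara ∩ Grace ∩ Freya ∩ Esperanza: 14:25-14:40.
The longest is 14:25-14:40 at 15 minutes.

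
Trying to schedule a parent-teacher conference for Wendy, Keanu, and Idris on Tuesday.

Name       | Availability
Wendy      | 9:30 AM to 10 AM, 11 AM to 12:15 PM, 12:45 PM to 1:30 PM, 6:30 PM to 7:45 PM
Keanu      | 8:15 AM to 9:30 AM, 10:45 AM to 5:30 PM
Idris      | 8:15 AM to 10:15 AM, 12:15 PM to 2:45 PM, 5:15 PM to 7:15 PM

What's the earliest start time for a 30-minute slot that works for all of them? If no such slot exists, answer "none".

12:45

Wendy ∩ Keanu: 11:00-12:15, 12:45-13:30.
Wendy ∩ Keanu ∩ Idris: 12:45-13:30.
The first common window of at least 30 minutes is 12:45-13:30, so the earliest start is 12:45.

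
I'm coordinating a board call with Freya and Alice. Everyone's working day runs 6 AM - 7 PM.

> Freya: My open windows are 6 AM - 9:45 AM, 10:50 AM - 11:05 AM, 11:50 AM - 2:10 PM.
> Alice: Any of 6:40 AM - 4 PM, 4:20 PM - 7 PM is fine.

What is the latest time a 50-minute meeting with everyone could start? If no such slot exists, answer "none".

13:20

Freya ∩ Alice: 06:40-09:45, 10:50-11:05, 11:50-14:10.
Those are the intersection windows.
The last common window of at least 50 minutes is 11:50-14:10; a 50-minute meeting can start as late as 13:20 and still end by 14:10.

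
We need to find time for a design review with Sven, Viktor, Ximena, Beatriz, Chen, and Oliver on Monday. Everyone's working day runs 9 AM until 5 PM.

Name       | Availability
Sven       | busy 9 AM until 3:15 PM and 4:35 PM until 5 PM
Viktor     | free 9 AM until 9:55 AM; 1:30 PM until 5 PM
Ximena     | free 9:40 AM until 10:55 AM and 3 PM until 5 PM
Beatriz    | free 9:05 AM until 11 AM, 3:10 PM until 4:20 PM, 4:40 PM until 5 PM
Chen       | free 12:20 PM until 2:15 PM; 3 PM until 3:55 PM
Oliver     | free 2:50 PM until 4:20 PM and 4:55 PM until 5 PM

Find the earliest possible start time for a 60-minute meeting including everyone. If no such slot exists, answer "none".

none

Sven free: 15:15-16:35 (invert busy blocks within the working day).
Viktor free: 09:00-09:55, 13:30-17:00.
Ximena free: 09:40-10:55, 15:00-17:00.
Beatriz free: 09:05-11:00, 15:10-16:20, 16:40-17:00.
Chen free: 12:20-14:15, 15:00-15:55.
Oliver free: 14:50-16:20, 16:55-17:00.
Sven ∩ Viktor: 15:15-16:35.
Sven ∩ Viktor ∩ Ximena: 15:15-16:35.
Sven ∩ Viktor ∩ Ximena ∩ Beatriz: 15:15-16:20.
Sven ∩ Viktor ∩ Ximena ∩ Beatriz ∩ Chen: 15:15-15:55.
Sven ∩ Viktor ∩ Ximena ∩ Beatriz ∩ Chen ∩ Oliver: 15:15-15:55.
No common window is at least 60 minutes long.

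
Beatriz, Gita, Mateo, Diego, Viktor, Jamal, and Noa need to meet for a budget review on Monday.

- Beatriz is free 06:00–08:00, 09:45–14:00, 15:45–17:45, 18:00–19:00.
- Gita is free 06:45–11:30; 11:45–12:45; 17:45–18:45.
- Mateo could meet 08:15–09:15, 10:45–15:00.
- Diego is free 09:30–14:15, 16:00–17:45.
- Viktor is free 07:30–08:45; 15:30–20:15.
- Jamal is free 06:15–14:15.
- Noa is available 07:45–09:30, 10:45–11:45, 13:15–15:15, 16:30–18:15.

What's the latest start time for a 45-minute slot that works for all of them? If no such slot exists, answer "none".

none

Beatriz ∩ Gita: 06:45-08:00, 09:45-11:30, 11:45-12:45, 18:00-18:45.
Beatriz ∩ Gita ∩ Mateo: 10:45-11:30, 11:45-12:45.
Beatriz ∩ Gita ∩ Mateo ∩ Diego: 10:45-11:30, 11:45-12:45.
Beatriz ∩ Gita ∩ Mateo ∩ Diego ∩ Viktor: ∅.
Beatriz ∩ Gita ∩ Mateo ∩ Diego ∩ Viktor ∩ Jamal: ∅.
Beatriz ∩ Gita ∩ Mateo ∩ Diego ∩ Viktor ∩ Jamal ∩ Noa: ∅.
There is no time when everyone is free.
No common window is at least 45 minutes long.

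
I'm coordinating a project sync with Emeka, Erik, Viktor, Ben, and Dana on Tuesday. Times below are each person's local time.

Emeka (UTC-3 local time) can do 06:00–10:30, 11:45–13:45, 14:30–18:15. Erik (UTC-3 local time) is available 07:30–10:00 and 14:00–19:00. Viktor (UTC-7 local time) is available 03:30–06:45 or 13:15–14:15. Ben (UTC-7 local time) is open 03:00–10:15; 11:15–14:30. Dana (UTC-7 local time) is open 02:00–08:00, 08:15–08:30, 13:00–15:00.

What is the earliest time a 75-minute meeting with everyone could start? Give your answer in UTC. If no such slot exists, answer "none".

Emeka in UTC: 09:00-13:30, 14:45-16:45, 17:30-21:15 (add 3h to convert from UTC-3).
Erik in UTC: 10:30-13:00, 17:00-22:00 (add 3h to convert from UTC-3).
Viktor in UTC: 10:30-13:45, 20:15-21:15 (add 7h to convert from UTC-7).
Ben in UTC: 10:00-17:15, 18:15-21:30 (add 7h to convert from UTC-7).
Dana in UTC: 09:00-15:00, 15:15-15:30, 20:00-22:00 (add 7h to convert from UTC-7).
Emeka ∩ Erik: 10:30-13:00, 17:30-21:15.
Emeka ∩ Erik ∩ Viktor: 10:30-13:00, 20:15-21:15.
Emeka ∩ Erik ∩ Viktor ∩ Ben: 10:30-13:00, 20:15-21:15.
Emeka ∩ Erik ∩ Viktor ∩ Ben ∩ Dana: 10:30-13:00, 20:15-21:15.
The first common window of at least 75 minutes is 10:30-13:00, so the earliest start is 10:30.

10:30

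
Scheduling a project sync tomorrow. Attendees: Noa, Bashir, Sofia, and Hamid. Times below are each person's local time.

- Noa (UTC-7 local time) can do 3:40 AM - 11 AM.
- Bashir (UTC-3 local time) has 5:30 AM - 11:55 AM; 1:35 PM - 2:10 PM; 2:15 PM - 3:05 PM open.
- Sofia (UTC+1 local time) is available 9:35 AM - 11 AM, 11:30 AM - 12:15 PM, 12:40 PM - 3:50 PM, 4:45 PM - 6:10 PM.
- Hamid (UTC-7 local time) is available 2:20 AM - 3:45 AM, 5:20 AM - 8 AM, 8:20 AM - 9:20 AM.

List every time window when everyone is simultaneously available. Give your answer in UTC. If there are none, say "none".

10:40-10:45, 12:20-14:50

Noa in UTC: 10:40-18:00 (add 7h to convert from UTC-7).
Bashir in UTC: 08:30-14:55, 16:35-17:10, 17:15-18:05 (add 3h to convert from UTC-3).
Sofia in UTC: 08:35-10:00, 10:30-11:15, 11:40-14:50, 15:45-17:10 (subtract 1h to convert from UTC+1).
Hamid in UTC: 09:20-10:45, 12:20-15:00, 15:20-16:20 (add 7h to convert from UTC-7).
Noa ∩ Bashir: 10:40-14:55, 16:35-17:10, 17:15-18:00.
Noa ∩ Bashir ∩ Sofia: 10:40-11:15, 11:40-14:50, 16:35-17:10.
Noa ∩ Bashir ∩ Sofia ∩ Hamid: 10:40-10:45, 12:20-14:50.
So the common availability across everyone is 10:40-10:45, 12:20-14:50.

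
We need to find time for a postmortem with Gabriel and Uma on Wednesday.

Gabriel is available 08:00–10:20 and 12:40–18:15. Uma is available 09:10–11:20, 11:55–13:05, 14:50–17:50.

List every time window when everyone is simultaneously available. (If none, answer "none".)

Gabriel ∩ Uma: 09:10-10:20, 12:40-13:05, 14:50-17:50.

09:10-10:20, 12:40-13:05, 14:50-17:50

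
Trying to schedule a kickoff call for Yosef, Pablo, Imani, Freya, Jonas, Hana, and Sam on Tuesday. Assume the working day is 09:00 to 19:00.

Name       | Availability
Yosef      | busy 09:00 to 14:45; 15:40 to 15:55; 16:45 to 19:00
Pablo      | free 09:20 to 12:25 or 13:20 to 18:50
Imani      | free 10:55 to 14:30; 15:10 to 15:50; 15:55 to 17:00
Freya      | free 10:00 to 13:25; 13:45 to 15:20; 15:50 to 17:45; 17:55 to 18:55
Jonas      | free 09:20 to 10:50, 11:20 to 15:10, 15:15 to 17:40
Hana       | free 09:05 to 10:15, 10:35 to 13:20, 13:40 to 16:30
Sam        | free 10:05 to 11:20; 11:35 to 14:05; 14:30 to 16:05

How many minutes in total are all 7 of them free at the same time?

Yosef free: 14:45-15:40, 15:55-16:45 (invert busy blocks within the working day).
Pablo free: 09:20-12:25, 13:20-18:50.
Imani free: 10:55-14:30, 15:10-15:50, 15:55-17:00.
Freya free: 10:00-13:25, 13:45-15:20, 15:50-17:45, 17:55-18:55.
Jonas free: 09:20-10:50, 11:20-15:10, 15:15-17:40.
Hana free: 09:05-10:15, 10:35-13:20, 13:40-16:30.
Sam free: 10:05-11:20, 11:35-14:05, 14:30-16:05.
Yosef ∩ Pablo: 14:45-15:40, 15:55-16:45.
Yosef ∩ Pablo ∩ Imani: 15:10-15:40, 15:55-16:45.
Yosef ∩ Pablo ∩ Imani ∩ Freya: 15:10-15:20, 15:55-16:45.
Yosef ∩ Pablo ∩ Imani ∩ Freya ∩ Jonas: 15:15-15:20, 15:55-16:45.
Yosef ∩ Pablo ∩ Imani ∩ Freya ∩ Jonas ∩ Hana: 15:15-15:20, 15:55-16:30.
Yosef ∩ Pablo ∩ Imani ∩ Freya ∩ Jonas ∩ Hana ∩ Sam: 15:15-15:20, 15:55-16:05.
Summing the common windows: 5 + 10 = 15 minutes.

15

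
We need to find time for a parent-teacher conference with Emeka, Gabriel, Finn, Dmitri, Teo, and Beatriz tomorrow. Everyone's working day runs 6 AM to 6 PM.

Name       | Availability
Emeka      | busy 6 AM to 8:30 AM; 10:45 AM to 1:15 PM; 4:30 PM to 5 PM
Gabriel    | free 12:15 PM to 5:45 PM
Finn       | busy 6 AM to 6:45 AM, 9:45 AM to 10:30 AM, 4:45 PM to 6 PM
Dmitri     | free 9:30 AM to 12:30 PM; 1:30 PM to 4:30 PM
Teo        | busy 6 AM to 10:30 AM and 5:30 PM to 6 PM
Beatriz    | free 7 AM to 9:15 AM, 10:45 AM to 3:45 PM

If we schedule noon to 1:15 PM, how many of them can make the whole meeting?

Emeka free: 08:30-10:45, 13:15-16:30, 17:00-18:00 (invert busy blocks within the working day).
Gabriel free: 12:15-17:45.
Finn free: 06:45-09:45, 10:30-16:45 (invert busy blocks within the working day).
Dmitri free: 09:30-12:30, 13:30-16:30.
Teo free: 10:30-17:30 (invert busy blocks within the working day).
Beatriz free: 07:00-09:15, 10:45-15:45.
Finn, Teo, and Beatriz can make the full 12:00-13:15 slot — that's 3.

3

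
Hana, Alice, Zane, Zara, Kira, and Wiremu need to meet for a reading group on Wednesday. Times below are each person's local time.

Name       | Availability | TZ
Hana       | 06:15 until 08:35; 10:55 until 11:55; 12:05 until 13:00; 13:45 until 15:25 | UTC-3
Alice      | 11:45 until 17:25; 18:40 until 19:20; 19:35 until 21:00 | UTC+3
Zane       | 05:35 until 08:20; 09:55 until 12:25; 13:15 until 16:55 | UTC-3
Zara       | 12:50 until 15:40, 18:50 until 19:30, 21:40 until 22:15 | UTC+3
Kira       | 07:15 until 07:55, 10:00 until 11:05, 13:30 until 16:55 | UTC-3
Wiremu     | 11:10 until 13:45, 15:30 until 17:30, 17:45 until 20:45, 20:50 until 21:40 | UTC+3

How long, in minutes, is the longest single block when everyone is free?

Hana in UTC: 09:15-11:35, 13:55-14:55, 15:05-16:00, 16:45-18:25 (add 3h to convert from UTC-3).
Alice in UTC: 08:45-14:25, 15:40-16:20, 16:35-18:00 (subtract 3h to convert from UTC+3).
Zane in UTC: 08:35-11:20, 12:55-15:25, 16:15-19:55 (add 3h to convert from UTC-3).
Zara in UTC: 09:50-12:40, 15:50-16:30, 18:40-19:15 (subtract 3h to convert from UTC+3).
Kira in UTC: 10:15-10:55, 13:00-14:05, 16:30-19:55 (add 3h to convert from UTC-3).
Wiremu in UTC: 08:10-10:45, 12:30-14:30, 14:45-17:45, 17:50-18:40 (subtract 3h to convert from UTC+3).
Hana ∩ Alice: 09:15-11:35, 13:55-14:25, 15:40-16:00, 16:45-18:00.
Hana ∩ Alice ∩ Zane: 09:15-11:20, 13:55-14:25, 16:45-18:00.
Hana ∩ Alice ∩ Zane ∩ Zara: 09:50-11:20.
Hana ∩ Alice ∩ Zane ∩ Zara ∩ Kira: 10:15-10:55.
Hana ∩ Alice ∩ Zane ∩ Zara ∩ Kira ∩ Wiremu: 10:15-10:45.
So the common availability across everyone is 10:15-10:45.
The longest is 10:15-10:45 at 30 minutes.

30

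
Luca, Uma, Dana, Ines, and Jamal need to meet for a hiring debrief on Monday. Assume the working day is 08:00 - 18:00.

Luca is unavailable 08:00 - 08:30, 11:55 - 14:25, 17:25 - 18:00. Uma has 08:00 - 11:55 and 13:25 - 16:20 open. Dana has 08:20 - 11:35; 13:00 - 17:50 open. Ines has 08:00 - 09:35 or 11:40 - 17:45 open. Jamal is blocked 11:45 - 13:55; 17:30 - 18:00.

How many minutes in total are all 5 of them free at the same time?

180

Luca free: 08:30-11:55, 14:25-17:25 (invert busy blocks within the working day).
Uma free: 08:00-11:55, 13:25-16:20.
Dana free: 08:20-11:35, 13:00-17:50.
Ines free: 08:00-09:35, 11:40-17:45.
Jamal free: 08:00-11:45, 13:55-17:30 (invert busy blocks within the working day).
Luca ∩ Uma: 08:30-11:55, 14:25-16:20.
Luca ∩ Uma ∩ Dana: 08:30-11:35, 14:25-16:20.
Luca ∩ Uma ∩ Dana ∩ Ines: 08:30-09:35, 14:25-16:20.
Luca ∩ Uma ∩ Dana ∩ Ines ∩ Jamal: 08:30-09:35, 14:25-16:20.
So the common availability across everyone is 08:30-09:35, 14:25-16:20.
Summing the common windows: 65 + 115 = 180 minutes.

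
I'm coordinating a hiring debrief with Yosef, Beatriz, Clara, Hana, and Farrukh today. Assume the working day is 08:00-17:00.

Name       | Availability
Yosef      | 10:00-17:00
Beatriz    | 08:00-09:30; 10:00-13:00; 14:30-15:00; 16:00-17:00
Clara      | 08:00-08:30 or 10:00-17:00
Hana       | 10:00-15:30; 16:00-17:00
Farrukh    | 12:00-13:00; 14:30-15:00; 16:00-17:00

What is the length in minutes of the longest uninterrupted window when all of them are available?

Yosef ∩ Beatriz: 10:00-13:00, 14:30-15:00, 16:00-17:00.
Yosef ∩ Beatriz ∩ Clara: 10:00-13:00, 14:30-15:00, 16:00-17:00.
Yosef ∩ Beatriz ∩ Clara ∩ Hana: 10:00-13:00, 14:30-15:00, 16:00-17:00.
Yosef ∩ Beatriz ∩ Clara ∩ Hana ∩ Farrukh: 12:00-13:00, 14:30-15:00, 16:00-17:00.
Those are the intersection windows.
The longest is 12:00-13:00 at 60 minutes.

60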